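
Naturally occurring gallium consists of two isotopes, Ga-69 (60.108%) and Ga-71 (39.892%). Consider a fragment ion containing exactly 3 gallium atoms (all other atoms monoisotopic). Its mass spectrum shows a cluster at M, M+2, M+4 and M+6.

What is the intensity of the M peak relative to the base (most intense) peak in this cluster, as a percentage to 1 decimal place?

Term probabilities: M 0.2172, M+2 0.4324, M+4 0.2870, M+6 0.0635. Base peak = M+2.
P(M+2) = C(3,1) × 0.60108^2 × 0.39892^1 = 3 × 0.36129717 × 0.39892 = 0.432386 (base)
P(M) = C(3,0) × 0.60108^3 × 0.39892^0 = 1 × 0.2171685 × 1.0000 = 0.217169
Relative intensity = 0.217169 / 0.432386 × 100 = 50.2

50.2%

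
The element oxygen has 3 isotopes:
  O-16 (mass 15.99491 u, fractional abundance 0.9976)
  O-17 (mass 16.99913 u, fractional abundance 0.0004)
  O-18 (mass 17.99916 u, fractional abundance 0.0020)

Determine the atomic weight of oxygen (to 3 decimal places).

Weight each isotope mass by its fractional abundance: 0.9976 × 15.99491 + 0.0004 × 16.99913 + 0.0020 × 17.99916
= 15.956522 + 0.006800 + 0.035998 = 15.999320 u

15.999 u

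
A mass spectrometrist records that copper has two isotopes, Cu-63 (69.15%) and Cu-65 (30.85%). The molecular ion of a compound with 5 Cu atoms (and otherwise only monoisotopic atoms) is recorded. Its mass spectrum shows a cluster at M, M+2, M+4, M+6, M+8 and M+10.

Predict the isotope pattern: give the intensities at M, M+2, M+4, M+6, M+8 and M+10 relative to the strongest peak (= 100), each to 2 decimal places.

44.83 : 100.00 : 89.23 : 39.81 : 8.88 : 0.79

Each Cu atom is independently Cu-63 (p = 0.6915) or Cu-65 (q = 0.3085); the cluster is the binomial expansion (p + q)^5.
P(M) = 0.6915^5 = 0.158111
P(M+2) = 5 × 0.6915^4 × 0.3085^1 = 0.352691
P(M+4) = 10 × 0.6915^3 × 0.3085^2 = 0.314693
P(M+6) = 10 × 0.6915^2 × 0.3085^3 = 0.140394
P(M+8) = 5 × 0.6915^1 × 0.3085^4 = 0.031317
P(M+10) = 0.3085^5 = 0.002794
The M+2 peak is largest (0.352691); scaling to 100 gives 44.83 : 100.00 : 89.23 : 39.81 : 8.88 : 0.79.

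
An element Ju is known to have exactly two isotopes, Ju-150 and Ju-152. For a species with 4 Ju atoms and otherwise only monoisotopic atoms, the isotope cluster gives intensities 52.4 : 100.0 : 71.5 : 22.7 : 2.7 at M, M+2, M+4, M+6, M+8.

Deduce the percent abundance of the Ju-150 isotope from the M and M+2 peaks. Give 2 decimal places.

67.70%

Let p = fractional abundance of Ju-150. I(M+2)/I(M) = [C(4,1)·p^3·(1−p)] / p^4 = 4·(1−p)/p = 100.0/52.4 = 1.9084
(1−p)/p = 1.9084/4 = 0.4771  ⇒  p = 1/(1 + 0.4771) = 0.6770
Ju-150: 67.70%, Ju-152: 32.30%.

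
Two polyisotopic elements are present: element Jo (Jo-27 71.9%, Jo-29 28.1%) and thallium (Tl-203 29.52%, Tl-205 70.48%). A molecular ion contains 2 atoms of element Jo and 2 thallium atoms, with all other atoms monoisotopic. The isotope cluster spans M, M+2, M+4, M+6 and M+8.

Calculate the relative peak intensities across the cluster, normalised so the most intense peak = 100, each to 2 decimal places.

Element Jo pattern (n=2): 0.516961 : 0.404078 : 0.078961
Thallium pattern (n=2): 0.08714304 : 0.41611392 : 0.49674304
Convolve the two distributions (both contribute in 2-u steps):
  M: 0.516961×0.08714304 = 0.045050
  M+2: 0.516961×0.41611392 + 0.404078×0.08714304 = 0.250327
  M+4: 0.516961×0.49674304 + 0.404078×0.41611392 + 0.078961×0.08714304 = 0.431820
  M+6: 0.404078×0.49674304 + 0.078961×0.41611392 = 0.233580
  M+8: 0.078961×0.49674304 = 0.039223
Scale to base peak (0.431820) = 100: 10.43 : 57.97 : 100.00 : 54.09 : 9.08

10.43 : 57.97 : 100.00 : 54.09 : 9.08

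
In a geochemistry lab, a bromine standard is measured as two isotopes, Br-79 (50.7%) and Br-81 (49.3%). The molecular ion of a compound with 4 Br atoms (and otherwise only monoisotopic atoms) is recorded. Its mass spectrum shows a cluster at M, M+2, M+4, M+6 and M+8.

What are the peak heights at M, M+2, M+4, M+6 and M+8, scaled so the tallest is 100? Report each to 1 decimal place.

17.6 : 68.6 : 100.0 : 64.8 : 15.8

Expanding (0.507 + 0.493)^4:
P(M) = 0.507^4 = 0.066074
P(M+2) = 4 × 0.507^3 × 0.493^1 = 0.256999
P(M+4) = 6 × 0.507^2 × 0.493^2 = 0.374853
P(M+6) = 4 × 0.507^1 × 0.493^3 = 0.243001
P(M+8) = 0.493^4 = 0.059073
The M+4 peak is largest (0.374853); scaling to 100 gives 17.6 : 68.6 : 100.0 : 64.8 : 15.8.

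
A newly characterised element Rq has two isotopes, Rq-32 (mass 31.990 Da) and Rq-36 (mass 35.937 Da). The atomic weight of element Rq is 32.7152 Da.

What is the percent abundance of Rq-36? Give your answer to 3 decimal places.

18.373%

With x = fraction of Rq-32 (so Rq-36 is 1 − x):
31.990·x + 35.937·(1 − x) = 32.7152
(31.990 − 35.937)·x = 32.7152 − 35.937
x = -3.2218 / -3.947 = 0.81627 → 81.627% Rq-32, 18.373% Rq-36.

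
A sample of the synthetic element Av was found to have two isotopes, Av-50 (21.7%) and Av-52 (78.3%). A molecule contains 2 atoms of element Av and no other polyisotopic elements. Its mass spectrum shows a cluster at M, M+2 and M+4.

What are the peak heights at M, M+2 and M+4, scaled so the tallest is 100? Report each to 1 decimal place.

Expanding (0.217 + 0.783)^2:
P(M) = 0.217^2 = 0.047089
P(M+2) = 2 × 0.217^1 × 0.783^1 = 0.339822
P(M+4) = 0.783^2 = 0.613089
The M+4 peak is largest (0.613089); scaling to 100 gives 7.7 : 55.4 : 100.0.

7.7 : 55.4 : 100.0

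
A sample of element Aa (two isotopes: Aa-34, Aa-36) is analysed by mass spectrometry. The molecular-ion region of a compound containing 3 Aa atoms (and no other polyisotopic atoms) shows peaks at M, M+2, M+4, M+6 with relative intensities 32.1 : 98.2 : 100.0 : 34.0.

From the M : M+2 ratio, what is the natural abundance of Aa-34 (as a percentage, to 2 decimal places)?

49.51%

If p is the fraction of Aa that is Aa-34, then I(M+2)/I(M) = [C(3,1)·p^2·(1−p)] / p^3 = 3·(1−p)/p = 98.2/32.1 = 3.0592
(1−p)/p = 3.0592/3 = 1.0197  ⇒  p = 1/(1 + 1.0197) = 0.4951
Aa-34: 49.51%, Aa-36: 50.49%.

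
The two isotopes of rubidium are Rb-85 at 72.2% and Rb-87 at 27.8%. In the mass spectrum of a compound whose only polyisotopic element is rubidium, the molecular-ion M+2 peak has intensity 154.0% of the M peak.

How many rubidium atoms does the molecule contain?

For n independent Rb atoms, I(M+2)/I(M) = n · (abundance Rb-87) / (abundance Rb-85) = n · 0.278/0.722.
n = 1.540 × 0.722/0.278 = 4.00 ≈ 4

4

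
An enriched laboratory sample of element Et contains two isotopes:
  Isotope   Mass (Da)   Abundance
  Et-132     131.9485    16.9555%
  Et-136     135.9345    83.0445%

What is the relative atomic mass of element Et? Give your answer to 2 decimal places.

Weight each isotope mass by its fractional abundance: 0.169555 × 131.9485 + 0.830445 × 135.9345
= 22.37253 + 112.88613 = 135.25866 Da

135.26 Da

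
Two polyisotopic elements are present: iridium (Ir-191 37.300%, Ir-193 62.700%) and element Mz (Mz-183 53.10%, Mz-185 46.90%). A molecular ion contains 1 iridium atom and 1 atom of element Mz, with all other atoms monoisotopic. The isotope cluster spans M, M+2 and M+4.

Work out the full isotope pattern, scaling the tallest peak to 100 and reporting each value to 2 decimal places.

39.00 : 100.00 : 57.90

Iridium pattern (n=1): 0.3730 : 0.6270
Element Mz pattern (n=1): 0.5310 : 0.4690
Convolve the two distributions (both contribute in 2-u steps):
  M: 0.3730×0.5310 = 0.198063
  M+2: 0.3730×0.4690 + 0.6270×0.5310 = 0.507874
  M+4: 0.6270×0.4690 = 0.294063
Scale to base peak (0.507874) = 100: 39.00 : 100.00 : 57.90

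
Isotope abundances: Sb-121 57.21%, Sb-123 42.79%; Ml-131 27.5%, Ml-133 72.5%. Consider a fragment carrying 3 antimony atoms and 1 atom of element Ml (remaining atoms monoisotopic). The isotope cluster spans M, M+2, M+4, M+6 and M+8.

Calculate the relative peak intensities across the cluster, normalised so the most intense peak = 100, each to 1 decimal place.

13.2 : 64.3 : 100.0 : 63.8 : 14.5

Antimony pattern (n=3): 0.18724742 : 0.42015297 : 0.3142518 : 0.07834781
Element Ml pattern (n=1): 0.2750 : 0.7250
Convolve the two distributions (both contribute in 2-u steps):
  M: 0.18724742×0.2750 = 0.051493
  M+2: 0.18724742×0.7250 + 0.42015297×0.2750 = 0.251296
  M+4: 0.42015297×0.7250 + 0.3142518×0.2750 = 0.391030
  M+6: 0.3142518×0.7250 + 0.07834781×0.2750 = 0.249378
  M+8: 0.07834781×0.7250 = 0.056802
Scale to base peak (0.391030) = 100: 13.2 : 64.3 : 100.0 : 63.8 : 14.5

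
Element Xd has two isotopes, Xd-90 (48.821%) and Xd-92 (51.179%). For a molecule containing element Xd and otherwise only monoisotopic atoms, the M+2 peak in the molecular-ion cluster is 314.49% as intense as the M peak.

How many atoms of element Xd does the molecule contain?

3

With n Xd atoms, P(M+2)/P(M) = C(n,1)·p^(n−1)q / p^n = n·q/p = n · 0.51179/0.48821.
n = 3.1449 × 0.48821/0.51179 = 3.00 ≈ 3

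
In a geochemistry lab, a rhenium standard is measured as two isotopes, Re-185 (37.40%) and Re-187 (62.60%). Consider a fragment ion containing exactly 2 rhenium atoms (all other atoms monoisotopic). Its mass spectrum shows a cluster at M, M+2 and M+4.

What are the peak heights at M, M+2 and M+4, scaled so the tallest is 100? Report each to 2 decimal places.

Each Re atom is independently Re-185 (p = 0.3740) or Re-187 (q = 0.6260); the cluster is the binomial expansion (p + q)^2.
P(M) = 0.3740^2 = 0.139876
P(M+2) = 2 × 0.3740^1 × 0.6260^1 = 0.468248
P(M+4) = 0.6260^2 = 0.391876
The M+2 peak is largest (0.468248); scaling to 100 gives 29.87 : 100.00 : 83.69.

29.87 : 100.00 : 83.69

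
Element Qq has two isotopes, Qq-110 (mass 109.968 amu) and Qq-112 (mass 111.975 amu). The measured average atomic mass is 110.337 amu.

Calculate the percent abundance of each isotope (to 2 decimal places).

Qq-110: 81.61%, Qq-112: 18.39%

With x = fraction of Qq-110 (so Qq-112 is 1 − x):
109.968·x + 111.975·(1 − x) = 110.337
(109.968 − 111.975)·x = 110.337 − 111.975
x = -1.638 / -2.007 = 0.81614 → 81.61% Qq-110, 18.39% Qq-112.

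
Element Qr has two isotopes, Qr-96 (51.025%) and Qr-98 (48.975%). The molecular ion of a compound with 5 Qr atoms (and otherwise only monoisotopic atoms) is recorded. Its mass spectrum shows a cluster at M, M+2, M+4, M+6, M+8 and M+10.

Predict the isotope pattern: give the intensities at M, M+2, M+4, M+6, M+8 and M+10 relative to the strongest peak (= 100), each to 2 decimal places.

Each Qr atom is independently Qr-96 (p = 0.51025) or Qr-98 (q = 0.48975); the cluster is the binomial expansion (p + q)^5.
P(M) = 0.51025^5 = 0.034587
P(M+2) = 5 × 0.51025^4 × 0.48975^1 = 0.165988
P(M+4) = 10 × 0.51025^3 × 0.48975^2 = 0.318638
P(M+6) = 10 × 0.51025^2 × 0.48975^3 = 0.305837
P(M+8) = 5 × 0.51025^1 × 0.48975^4 = 0.146775
P(M+10) = 0.48975^5 = 0.028176
The M+4 peak is largest (0.318638); scaling to 100 gives 10.85 : 52.09 : 100.00 : 95.98 : 46.06 : 8.84.

10.85 : 52.09 : 100.00 : 95.98 : 46.06 : 8.84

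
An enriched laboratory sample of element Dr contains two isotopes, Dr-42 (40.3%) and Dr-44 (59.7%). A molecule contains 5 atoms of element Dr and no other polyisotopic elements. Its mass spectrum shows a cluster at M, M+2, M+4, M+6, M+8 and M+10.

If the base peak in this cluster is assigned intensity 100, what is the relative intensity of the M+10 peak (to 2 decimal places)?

Binomial terms of (0.403 + 0.597)^5: M 0.0106, M+2 0.0787, M+4 0.2333, M+6 0.3456, M+8 0.2560, M+10 0.0758 → M+6 is the base peak.
P(M+6) = C(5,3) × 0.403^2 × 0.597^3 = 10 × 0.162409 × 0.21277617 = 0.345568 (base)
P(M+10) = C(5,5) × 0.403^0 × 0.597^5 = 1 × 1.0000 × 0.07583534 = 0.075835
Relative intensity = 0.075835 / 0.345568 × 100 = 21.95

21.95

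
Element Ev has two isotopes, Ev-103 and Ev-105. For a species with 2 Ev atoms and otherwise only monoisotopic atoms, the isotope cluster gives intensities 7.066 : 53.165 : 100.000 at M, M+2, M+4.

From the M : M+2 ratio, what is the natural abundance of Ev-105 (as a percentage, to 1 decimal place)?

79.0%

Write p for the Ev-103 fraction. I(M+2)/I(M) = [C(2,1)·p^1·(1−p)] / p^2 = 2·(1−p)/p = 53.165/7.066 = 7.5241
(1−p)/p = 7.5241/2 = 3.7620  ⇒  p = 1/(1 + 3.7620) = 0.2100
Ev-103: 21.0%, Ev-105: 79.0%.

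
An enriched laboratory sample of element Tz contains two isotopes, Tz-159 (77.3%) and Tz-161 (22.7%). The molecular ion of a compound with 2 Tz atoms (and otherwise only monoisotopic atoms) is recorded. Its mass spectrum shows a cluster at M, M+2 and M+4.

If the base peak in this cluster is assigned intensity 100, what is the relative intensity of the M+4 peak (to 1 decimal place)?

Term probabilities: M 0.5975, M+2 0.3509, M+4 0.0515. Base peak = M.
P(M) = C(2,0) × 0.773^2 × 0.227^0 = 1 × 0.597529 × 1.0000 = 0.597529 (base)
P(M+4) = C(2,2) × 0.773^0 × 0.227^2 = 1 × 1.0000 × 0.051529 = 0.051529
Relative intensity = 0.051529 / 0.597529 × 100 = 8.6

8.6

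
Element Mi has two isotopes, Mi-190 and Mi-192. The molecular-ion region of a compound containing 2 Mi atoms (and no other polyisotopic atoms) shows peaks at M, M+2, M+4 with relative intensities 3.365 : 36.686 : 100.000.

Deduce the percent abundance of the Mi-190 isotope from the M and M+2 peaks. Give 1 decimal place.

15.5%

Write p for the Mi-190 fraction. I(M+2)/I(M) = [C(2,1)·p^1·(1−p)] / p^2 = 2·(1−p)/p = 36.686/3.365 = 10.9022
(1−p)/p = 10.9022/2 = 5.4511  ⇒  p = 1/(1 + 5.4511) = 0.1550
Mi-190: 15.5%, Mi-192: 84.5%.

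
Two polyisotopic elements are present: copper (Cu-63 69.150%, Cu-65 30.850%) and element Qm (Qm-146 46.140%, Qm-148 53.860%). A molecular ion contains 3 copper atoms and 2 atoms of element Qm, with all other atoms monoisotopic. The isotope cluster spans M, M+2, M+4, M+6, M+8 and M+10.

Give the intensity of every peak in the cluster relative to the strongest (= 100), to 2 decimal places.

Copper pattern (n=3): 0.33065611 : 0.44254842 : 0.19743483 : 0.02936064
Element Qm pattern (n=2): 0.21288996 : 0.49702008 : 0.29008996
Convolve the two distributions (both contribute in 2-u steps):
  M: 0.33065611×0.21288996 = 0.070393
  M+2: 0.33065611×0.49702008 + 0.44254842×0.21288996 = 0.258557
  M+4: 0.33065611×0.29008996 + 0.44254842×0.49702008 + 0.19743483×0.21288996 = 0.357907
  M+6: 0.44254842×0.29008996 + 0.19743483×0.49702008 + 0.02936064×0.21288996 = 0.232759
  M+8: 0.19743483×0.29008996 + 0.02936064×0.49702008 = 0.071867
  M+10: 0.02936064×0.29008996 = 0.008517
Scale to base peak (0.357907) = 100: 19.67 : 72.24 : 100.00 : 65.03 : 20.08 : 2.38

19.67 : 72.24 : 100.00 : 65.03 : 20.08 : 2.38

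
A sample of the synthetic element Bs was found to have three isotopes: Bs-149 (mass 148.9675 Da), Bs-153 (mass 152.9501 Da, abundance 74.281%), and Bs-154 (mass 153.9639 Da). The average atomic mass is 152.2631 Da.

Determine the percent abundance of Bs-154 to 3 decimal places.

Let x and y be the fractions of Bs-149 and Bs-154. Then x + y = 1 − 0.74281 = 0.25719 and 148.9675x + 153.9639y = 152.2631 − 0.74281×152.9501 = 38.650236219.
Substituting: 148.9675x + 153.9639(0.25719 − x) = 38.650236219
(148.9675 − 153.9639)x = -0.947739222  ⇒  x = 0.18968, y = 0.06751
Bs-149: 18.968%, Bs-154: 6.751%.

6.751%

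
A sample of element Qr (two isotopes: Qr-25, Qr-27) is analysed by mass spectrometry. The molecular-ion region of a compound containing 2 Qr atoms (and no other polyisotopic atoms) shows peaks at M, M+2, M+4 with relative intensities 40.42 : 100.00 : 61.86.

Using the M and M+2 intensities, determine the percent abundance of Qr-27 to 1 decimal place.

If p is the fraction of Qr that is Qr-25, then I(M+2)/I(M) = [C(2,1)·p^1·(1−p)] / p^2 = 2·(1−p)/p = 100.00/40.42 = 2.4740
(1−p)/p = 2.4740/2 = 1.2370  ⇒  p = 1/(1 + 1.2370) = 0.4470
Qr-25: 44.7%, Qr-27: 55.3%.

55.3%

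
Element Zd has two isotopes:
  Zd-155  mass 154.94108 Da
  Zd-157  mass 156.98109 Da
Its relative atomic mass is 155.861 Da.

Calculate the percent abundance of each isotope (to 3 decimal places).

Zd-155: 54.906%, Zd-157: 45.094%

Writing the weighted mean with unknown fraction x of Zd-155:
154.94108·x + 156.98109·(1 − x) = 155.861
(154.94108 − 156.98109)·x = 155.861 − 156.98109
x = -1.12009 / -2.04001 = 0.54906 → 54.906% Zd-155, 45.094% Zd-157.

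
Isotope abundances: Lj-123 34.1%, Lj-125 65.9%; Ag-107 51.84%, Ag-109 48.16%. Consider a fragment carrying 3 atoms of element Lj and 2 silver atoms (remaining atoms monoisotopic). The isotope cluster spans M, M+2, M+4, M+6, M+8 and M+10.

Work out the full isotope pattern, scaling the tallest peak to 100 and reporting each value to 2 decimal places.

Element Lj pattern (n=3): 0.03965182 : 0.22988754 : 0.44426946 : 0.28619118
Silver pattern (n=2): 0.26873856 : 0.49932288 : 0.23193856
Convolve the two distributions (both contribute in 2-u steps):
  M: 0.03965182×0.26873856 = 0.010656
  M+2: 0.03965182×0.49932288 + 0.22988754×0.26873856 = 0.081579
  M+4: 0.03965182×0.23193856 + 0.22988754×0.49932288 + 0.44426946×0.26873856 = 0.243377
  M+6: 0.22988754×0.23193856 + 0.44426946×0.49932288 + 0.28619118×0.26873856 = 0.352064
  M+8: 0.44426946×0.23193856 + 0.28619118×0.49932288 = 0.245945
  M+10: 0.28619118×0.23193856 = 0.066379
Scale to base peak (0.352064) = 100: 3.03 : 23.17 : 69.13 : 100.00 : 69.86 : 18.85

3.03 : 23.17 : 69.13 : 100.00 : 69.86 : 18.85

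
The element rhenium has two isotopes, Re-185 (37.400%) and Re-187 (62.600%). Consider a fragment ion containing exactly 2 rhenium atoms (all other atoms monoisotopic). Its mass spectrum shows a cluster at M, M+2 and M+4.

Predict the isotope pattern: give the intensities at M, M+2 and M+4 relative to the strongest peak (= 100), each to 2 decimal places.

The 2 Re atoms are independent, so intensities follow the terms of (0.37400 + 0.62600)^2.
P(M) = 0.37400^2 = 0.139876
P(M+2) = 2 × 0.37400^1 × 0.62600^1 = 0.468248
P(M+4) = 0.62600^2 = 0.391876
The M+2 peak is largest (0.468248); scaling to 100 gives 29.87 : 100.00 : 83.69.

29.87 : 100.00 : 83.69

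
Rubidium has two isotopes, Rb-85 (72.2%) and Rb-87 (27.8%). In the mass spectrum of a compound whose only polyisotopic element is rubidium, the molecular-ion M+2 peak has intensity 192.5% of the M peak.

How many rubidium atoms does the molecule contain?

5

The M+2/M ratio from n Rb atoms is n · q/p = n · 0.278/0.722.
n = 1.925 × 0.722/0.278 = 5.00 ≈ 5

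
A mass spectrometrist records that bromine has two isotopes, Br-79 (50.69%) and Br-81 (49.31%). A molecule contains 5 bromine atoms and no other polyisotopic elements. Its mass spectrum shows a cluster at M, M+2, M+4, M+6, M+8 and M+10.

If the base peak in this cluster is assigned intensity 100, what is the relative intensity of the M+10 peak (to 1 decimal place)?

Term probabilities: M 0.0335, M+2 0.1628, M+4 0.3167, M+6 0.3081, M+8 0.1498, M+10 0.0292. Base peak = M+4.
P(M+4) = C(5,2) × 0.5069^3 × 0.4931^2 = 10 × 0.13024674 × 0.24314761 = 0.316692 (base)
P(M+10) = C(5,5) × 0.5069^0 × 0.4931^5 = 1 × 1.0000 × 0.02915245 = 0.029152
Relative intensity = 0.029152 / 0.316692 × 100 = 9.2

9.2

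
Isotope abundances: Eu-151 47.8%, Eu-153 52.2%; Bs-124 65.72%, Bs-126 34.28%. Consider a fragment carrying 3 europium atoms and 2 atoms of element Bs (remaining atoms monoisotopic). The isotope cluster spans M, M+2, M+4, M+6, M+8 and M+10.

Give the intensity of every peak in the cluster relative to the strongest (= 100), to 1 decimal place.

13.8 : 59.4 : 100.0 : 81.5 : 32.1 : 4.9

Europium pattern (n=3): 0.10921535 : 0.35780594 : 0.39074206 : 0.14223665
Element Bs pattern (n=2): 0.43191184 : 0.45057632 : 0.11751184
Convolve the two distributions (both contribute in 2-u steps):
  M: 0.10921535×0.43191184 = 0.047171
  M+2: 0.10921535×0.45057632 + 0.35780594×0.43191184 = 0.203750
  M+4: 0.10921535×0.11751184 + 0.35780594×0.45057632 + 0.39074206×0.43191184 = 0.342819
  M+6: 0.35780594×0.11751184 + 0.39074206×0.45057632 + 0.14223665×0.43191184 = 0.279539
  M+8: 0.39074206×0.11751184 + 0.14223665×0.45057632 = 0.110005
  M+10: 0.14223665×0.11751184 = 0.016714
Scale to base peak (0.342819) = 100: 13.8 : 59.4 : 100.0 : 81.5 : 32.1 : 4.9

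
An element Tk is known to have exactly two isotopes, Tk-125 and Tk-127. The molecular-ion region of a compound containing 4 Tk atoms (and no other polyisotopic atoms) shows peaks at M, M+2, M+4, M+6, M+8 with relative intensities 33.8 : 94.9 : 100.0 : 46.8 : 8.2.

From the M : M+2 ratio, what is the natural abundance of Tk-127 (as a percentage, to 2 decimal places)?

41.24%

Let p = fractional abundance of Tk-125. I(M+2)/I(M) = [C(4,1)·p^3·(1−p)] / p^4 = 4·(1−p)/p = 94.9/33.8 = 2.8077
(1−p)/p = 2.8077/4 = 0.7019  ⇒  p = 1/(1 + 0.7019) = 0.5876
Tk-125: 58.76%, Tk-127: 41.24%.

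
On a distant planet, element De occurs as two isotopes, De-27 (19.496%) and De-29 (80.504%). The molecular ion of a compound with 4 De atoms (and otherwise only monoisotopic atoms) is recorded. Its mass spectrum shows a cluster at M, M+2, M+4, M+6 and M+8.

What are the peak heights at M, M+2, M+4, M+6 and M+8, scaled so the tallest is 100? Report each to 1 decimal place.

The 4 De atoms are independent, so intensities follow the terms of (0.19496 + 0.80504)^4.
P(M) = 0.19496^4 = 0.001445
P(M+2) = 4 × 0.19496^3 × 0.80504^1 = 0.023862
P(M+4) = 6 × 0.19496^2 × 0.80504^2 = 0.147801
P(M+6) = 4 × 0.19496^1 × 0.80504^3 = 0.406872
P(M+8) = 0.80504^4 = 0.420020
The M+8 peak is largest (0.420020); scaling to 100 gives 0.3 : 5.7 : 35.2 : 96.9 : 100.0.

0.3 : 5.7 : 35.2 : 96.9 : 100.0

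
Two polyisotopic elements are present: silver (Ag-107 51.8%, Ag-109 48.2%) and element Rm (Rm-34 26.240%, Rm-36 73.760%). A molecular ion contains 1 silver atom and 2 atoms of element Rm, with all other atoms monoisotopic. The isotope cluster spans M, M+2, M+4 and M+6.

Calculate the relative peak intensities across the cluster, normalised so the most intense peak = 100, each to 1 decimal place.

7.6 : 49.9 : 100.0 : 56.0

Silver pattern (n=1): 0.5180 : 0.4820
Element Rm pattern (n=2): 0.06885376 : 0.38709248 : 0.54405376
Convolve the two distributions (both contribute in 2-u steps):
  M: 0.5180×0.06885376 = 0.035666
  M+2: 0.5180×0.38709248 + 0.4820×0.06885376 = 0.233701
  M+4: 0.5180×0.54405376 + 0.4820×0.38709248 = 0.468398
  M+6: 0.4820×0.54405376 = 0.262234
Scale to base peak (0.468398) = 100: 7.6 : 49.9 : 100.0 : 56.0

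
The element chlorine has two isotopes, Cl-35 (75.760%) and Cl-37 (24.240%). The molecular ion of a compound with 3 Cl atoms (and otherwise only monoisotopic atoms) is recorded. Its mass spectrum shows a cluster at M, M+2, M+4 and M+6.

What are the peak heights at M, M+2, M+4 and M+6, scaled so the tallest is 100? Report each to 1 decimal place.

Each Cl atom is independently Cl-35 (p = 0.75760) or Cl-37 (q = 0.24240); the cluster is the binomial expansion (p + q)^3.
P(M) = 0.75760^3 = 0.434830
P(M+2) = 3 × 0.75760^2 × 0.24240^1 = 0.417382
P(M+4) = 3 × 0.75760^1 × 0.24240^2 = 0.133545
P(M+6) = 0.24240^3 = 0.014243
The M peak is largest (0.434830); scaling to 100 gives 100.0 : 96.0 : 30.7 : 3.3.

100.0 : 96.0 : 30.7 : 3.3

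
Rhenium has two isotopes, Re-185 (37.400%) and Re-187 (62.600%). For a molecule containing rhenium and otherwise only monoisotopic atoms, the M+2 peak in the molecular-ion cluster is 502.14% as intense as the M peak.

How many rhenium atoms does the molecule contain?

The M+2/M ratio from n Re atoms is n · q/p = n · 0.62600/0.37400.
n = 5.0214 × 0.37400/0.62600 = 3.00 ≈ 3

3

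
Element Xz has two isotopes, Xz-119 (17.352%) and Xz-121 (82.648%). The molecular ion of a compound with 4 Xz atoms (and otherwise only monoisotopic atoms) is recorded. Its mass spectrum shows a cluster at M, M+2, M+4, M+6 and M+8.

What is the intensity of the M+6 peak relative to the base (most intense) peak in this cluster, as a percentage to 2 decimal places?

(0.17352 + 0.82648)^4 gives M 0.0009, M+2 0.0173, M+4 0.1234, M+6 0.3918, M+8 0.4666; the largest is M+8.
P(M+8) = C(4,4) × 0.17352^0 × 0.82648^4 = 1 × 1.0000 × 0.46658352 = 0.466584 (base)
P(M+6) = C(4,3) × 0.17352^1 × 0.82648^3 = 4 × 0.17352 × 0.56454302 = 0.391838
Relative intensity = 0.391838 / 0.466584 × 100 = 83.98

83.98%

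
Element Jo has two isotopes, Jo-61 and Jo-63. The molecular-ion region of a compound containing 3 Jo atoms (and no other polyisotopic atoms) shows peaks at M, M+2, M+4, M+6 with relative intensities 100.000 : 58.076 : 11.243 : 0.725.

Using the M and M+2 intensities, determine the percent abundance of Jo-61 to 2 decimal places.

83.78%

Let p = fractional abundance of Jo-61. I(M+2)/I(M) = [C(3,1)·p^2·(1−p)] / p^3 = 3·(1−p)/p = 58.076/100.000 = 0.5808
(1−p)/p = 0.5808/3 = 0.1936  ⇒  p = 1/(1 + 0.1936) = 0.8378
Jo-61: 83.78%, Jo-63: 16.22%.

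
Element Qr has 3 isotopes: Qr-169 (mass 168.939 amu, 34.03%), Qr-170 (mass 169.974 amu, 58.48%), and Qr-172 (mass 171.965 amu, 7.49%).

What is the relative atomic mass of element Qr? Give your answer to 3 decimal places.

169.771 amu

Average mass = Σ (abundance × isotope mass) = 0.3403 × 168.939 + 0.5848 × 169.974 + 0.0749 × 171.965
= 57.4899 + 99.4008 + 12.8802 = 169.7709 amu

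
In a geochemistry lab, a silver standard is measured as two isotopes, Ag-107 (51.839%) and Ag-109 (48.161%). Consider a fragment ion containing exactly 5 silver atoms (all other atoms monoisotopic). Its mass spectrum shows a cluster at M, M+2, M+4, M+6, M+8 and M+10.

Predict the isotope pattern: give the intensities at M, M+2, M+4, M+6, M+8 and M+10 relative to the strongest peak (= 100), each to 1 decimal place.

Expanding (0.51839 + 0.48161)^5:
P(M) = 0.51839^5 = 0.037435
P(M+2) = 5 × 0.51839^4 × 0.48161^1 = 0.173897
P(M+4) = 10 × 0.51839^3 × 0.48161^2 = 0.323118
P(M+6) = 10 × 0.51839^2 × 0.48161^3 = 0.300192
P(M+8) = 5 × 0.51839^1 × 0.48161^4 = 0.139447
P(M+10) = 0.48161^5 = 0.025911
The M+4 peak is largest (0.323118); scaling to 100 gives 11.6 : 53.8 : 100.0 : 92.9 : 43.2 : 8.0.

11.6 : 53.8 : 100.0 : 92.9 : 43.2 : 8.0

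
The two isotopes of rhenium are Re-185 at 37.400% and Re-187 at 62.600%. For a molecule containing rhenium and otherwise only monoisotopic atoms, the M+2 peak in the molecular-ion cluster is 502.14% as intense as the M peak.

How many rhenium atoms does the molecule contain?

For n independent Re atoms, I(M+2)/I(M) = n · (abundance Re-187) / (abundance Re-185) = n · 0.62600/0.37400.
n = 5.0214 × 0.37400/0.62600 = 3.00 ≈ 3

3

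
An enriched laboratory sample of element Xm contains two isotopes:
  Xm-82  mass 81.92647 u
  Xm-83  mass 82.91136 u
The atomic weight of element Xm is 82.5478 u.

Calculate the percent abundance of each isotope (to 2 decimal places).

With x = fraction of Xm-82 (so Xm-83 is 1 − x):
81.92647·x + 82.91136·(1 − x) = 82.5478
(81.92647 − 82.91136)·x = 82.5478 − 82.91136
x = -0.36356 / -0.98489 = 0.36914 → 36.91% Xm-82, 63.09% Xm-83.

Xm-82: 36.91%, Xm-83: 63.09%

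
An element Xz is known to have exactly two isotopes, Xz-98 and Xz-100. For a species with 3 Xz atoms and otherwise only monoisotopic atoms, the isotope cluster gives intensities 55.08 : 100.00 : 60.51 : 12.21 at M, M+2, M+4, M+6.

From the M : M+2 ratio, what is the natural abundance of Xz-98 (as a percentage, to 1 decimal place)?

62.3%

Let p = fractional abundance of Xz-98. I(M+2)/I(M) = [C(3,1)·p^2·(1−p)] / p^3 = 3·(1−p)/p = 100.00/55.08 = 1.8155
(1−p)/p = 1.8155/3 = 0.6052  ⇒  p = 1/(1 + 0.6052) = 0.6230
Xz-98: 62.3%, Xz-100: 37.7%.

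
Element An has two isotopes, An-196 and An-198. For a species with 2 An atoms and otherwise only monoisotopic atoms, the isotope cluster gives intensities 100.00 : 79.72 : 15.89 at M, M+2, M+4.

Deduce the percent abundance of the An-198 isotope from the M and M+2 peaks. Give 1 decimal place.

28.5%

Write p for the An-196 fraction. I(M+2)/I(M) = [C(2,1)·p^1·(1−p)] / p^2 = 2·(1−p)/p = 79.72/100.00 = 0.7972
(1−p)/p = 0.7972/2 = 0.3986  ⇒  p = 1/(1 + 0.3986) = 0.7150
An-196: 71.5%, An-198: 28.5%.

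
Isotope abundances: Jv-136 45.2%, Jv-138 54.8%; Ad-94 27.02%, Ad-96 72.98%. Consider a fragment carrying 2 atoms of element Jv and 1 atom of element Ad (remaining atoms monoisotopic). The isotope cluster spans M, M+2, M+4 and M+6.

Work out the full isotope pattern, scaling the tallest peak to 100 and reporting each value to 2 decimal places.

12.47 : 63.92 : 100.00 : 49.51

Element Jv pattern (n=2): 0.204304 : 0.495392 : 0.300304
Element Ad pattern (n=1): 0.2702 : 0.7298
Convolve the two distributions (both contribute in 2-u steps):
  M: 0.204304×0.2702 = 0.055203
  M+2: 0.204304×0.7298 + 0.495392×0.2702 = 0.282956
  M+4: 0.495392×0.7298 + 0.300304×0.2702 = 0.442679
  M+6: 0.300304×0.7298 = 0.219162
Scale to base peak (0.442679) = 100: 12.47 : 63.92 : 100.00 : 49.51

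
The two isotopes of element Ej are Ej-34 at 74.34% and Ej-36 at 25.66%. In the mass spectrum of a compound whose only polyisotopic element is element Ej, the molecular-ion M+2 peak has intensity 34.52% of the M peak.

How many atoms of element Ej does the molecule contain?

1

For n independent Ej atoms, I(M+2)/I(M) = n · (abundance Ej-36) / (abundance Ej-34) = n · 0.2566/0.7434.
n = 0.3452 × 0.7434/0.2566 = 1.00 ≈ 1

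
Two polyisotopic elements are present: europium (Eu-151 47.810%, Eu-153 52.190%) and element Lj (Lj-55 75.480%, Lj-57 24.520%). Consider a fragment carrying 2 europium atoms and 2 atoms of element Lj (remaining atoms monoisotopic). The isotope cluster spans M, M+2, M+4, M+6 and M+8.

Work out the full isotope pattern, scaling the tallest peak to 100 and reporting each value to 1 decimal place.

35.3 : 100.0 : 95.9 : 35.5 : 4.4

Europium pattern (n=2): 0.22857961 : 0.49904078 : 0.27237961
Element Lj pattern (n=2): 0.56972304 : 0.37015392 : 0.06012304
Convolve the two distributions (both contribute in 2-u steps):
  M: 0.22857961×0.56972304 = 0.130227
  M+2: 0.22857961×0.37015392 + 0.49904078×0.56972304 = 0.368925
  M+4: 0.22857961×0.06012304 + 0.49904078×0.37015392 + 0.27237961×0.56972304 = 0.353646
  M+6: 0.49904078×0.06012304 + 0.27237961×0.37015392 = 0.130826
  M+8: 0.27237961×0.06012304 = 0.016376
Scale to base peak (0.368925) = 100: 35.3 : 100.0 : 95.9 : 35.5 : 4.4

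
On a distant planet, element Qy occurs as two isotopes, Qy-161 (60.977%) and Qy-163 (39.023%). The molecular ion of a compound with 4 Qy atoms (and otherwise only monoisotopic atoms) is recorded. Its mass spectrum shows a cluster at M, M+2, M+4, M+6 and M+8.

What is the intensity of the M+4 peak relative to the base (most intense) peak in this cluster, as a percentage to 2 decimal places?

Binomial terms of (0.60977 + 0.39023)^4: M 0.1382, M+2 0.3539, M+4 0.3397, M+6 0.1449, M+8 0.0232 → M+2 is the base peak.
P(M+2) = C(4,1) × 0.60977^3 × 0.39023^1 = 4 × 0.22672435 × 0.39023 = 0.353899 (base)
P(M+4) = C(4,2) × 0.60977^2 × 0.39023^2 = 6 × 0.37181945 × 0.15227945 = 0.339723
Relative intensity = 0.339723 / 0.353899 × 100 = 95.99

95.99%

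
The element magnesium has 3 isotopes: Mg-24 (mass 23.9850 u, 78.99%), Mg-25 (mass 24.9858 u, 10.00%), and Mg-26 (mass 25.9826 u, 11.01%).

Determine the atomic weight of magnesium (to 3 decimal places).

24.305 u

Average mass = Σ (abundance × isotope mass) = 0.7899 × 23.9850 + 0.1000 × 24.9858 + 0.1101 × 25.9826
= 18.94575 + 2.49858 + 2.86068 = 24.30501 u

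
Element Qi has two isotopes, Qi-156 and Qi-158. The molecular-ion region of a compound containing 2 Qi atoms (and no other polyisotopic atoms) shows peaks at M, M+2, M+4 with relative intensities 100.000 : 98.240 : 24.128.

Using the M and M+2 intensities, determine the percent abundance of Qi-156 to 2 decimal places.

If p is the fraction of Qi that is Qi-156, then I(M+2)/I(M) = [C(2,1)·p^1·(1−p)] / p^2 = 2·(1−p)/p = 98.240/100.000 = 0.9824
(1−p)/p = 0.9824/2 = 0.4912  ⇒  p = 1/(1 + 0.4912) = 0.6706
Qi-156: 67.06%, Qi-158: 32.94%.

67.06%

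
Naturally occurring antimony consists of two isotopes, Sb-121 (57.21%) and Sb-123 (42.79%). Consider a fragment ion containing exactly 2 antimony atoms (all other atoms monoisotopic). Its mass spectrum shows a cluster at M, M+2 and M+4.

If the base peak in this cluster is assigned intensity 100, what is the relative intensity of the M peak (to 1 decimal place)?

66.8

Term probabilities: M 0.3273, M+2 0.4896, M+4 0.1831. Base peak = M+2.
P(M+2) = C(2,1) × 0.5721^1 × 0.4279^1 = 2 × 0.5721 × 0.4279 = 0.489603 (base)
P(M) = C(2,0) × 0.5721^2 × 0.4279^0 = 1 × 0.32729841 × 1.0000 = 0.327298
Relative intensity = 0.327298 / 0.489603 × 100 = 66.8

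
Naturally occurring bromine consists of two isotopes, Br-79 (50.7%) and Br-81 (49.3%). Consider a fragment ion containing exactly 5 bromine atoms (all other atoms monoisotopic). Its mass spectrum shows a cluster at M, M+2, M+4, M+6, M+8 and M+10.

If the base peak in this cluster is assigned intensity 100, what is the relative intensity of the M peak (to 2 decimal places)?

Term probabilities: M 0.0335, M+2 0.1629, M+4 0.3168, M+6 0.3080, M+8 0.1497, M+10 0.0291. Base peak = M+4.
P(M+4) = C(5,2) × 0.507^3 × 0.493^2 = 10 × 0.13032384 × 0.243049 = 0.316751 (base)
P(M) = C(5,0) × 0.507^5 × 0.493^0 = 1 × 0.03349961 × 1.0000 = 0.033500
Relative intensity = 0.033500 / 0.316751 × 100 = 10.58

10.58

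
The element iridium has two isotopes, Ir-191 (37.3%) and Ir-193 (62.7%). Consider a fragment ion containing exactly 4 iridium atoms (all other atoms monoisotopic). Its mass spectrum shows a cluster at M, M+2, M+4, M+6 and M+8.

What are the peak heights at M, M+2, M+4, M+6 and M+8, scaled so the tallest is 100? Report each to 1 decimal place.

5.3 : 35.4 : 89.2 : 100.0 : 42.0

The 4 Ir atoms are independent, so intensities follow the terms of (0.373 + 0.627)^4.
P(M) = 0.373^4 = 0.019357
P(M+2) = 4 × 0.373^3 × 0.627^1 = 0.130153
P(M+4) = 6 × 0.373^2 × 0.627^2 = 0.328174
P(M+6) = 4 × 0.373^1 × 0.627^3 = 0.367766
P(M+8) = 0.627^4 = 0.154550
The M+6 peak is largest (0.367766); scaling to 100 gives 5.3 : 35.4 : 89.2 : 100.0 : 42.0.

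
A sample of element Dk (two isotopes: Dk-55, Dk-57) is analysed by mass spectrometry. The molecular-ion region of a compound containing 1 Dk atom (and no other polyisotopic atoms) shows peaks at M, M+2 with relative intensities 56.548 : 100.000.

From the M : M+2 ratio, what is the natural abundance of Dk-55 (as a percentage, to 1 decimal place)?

Let p = fractional abundance of Dk-55. I(M+2)/I(M) = [C(1,1)·p^0·(1−p)] / p^1 = 1·(1−p)/p = 100.000/56.548 = 1.7684
(1−p)/p = 1.7684/1 = 1.7684  ⇒  p = 1/(1 + 1.7684) = 0.3612
Dk-55: 36.1%, Dk-57: 63.9%.

36.1%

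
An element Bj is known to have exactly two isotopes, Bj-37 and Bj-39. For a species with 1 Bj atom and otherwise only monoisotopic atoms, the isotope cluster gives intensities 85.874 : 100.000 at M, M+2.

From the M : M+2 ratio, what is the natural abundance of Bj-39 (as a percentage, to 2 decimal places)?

53.80%

Write p for the Bj-37 fraction. I(M+2)/I(M) = [C(1,1)·p^0·(1−p)] / p^1 = 1·(1−p)/p = 100.000/85.874 = 1.1645
(1−p)/p = 1.1645/1 = 1.1645  ⇒  p = 1/(1 + 1.1645) = 0.4620
Bj-37: 46.20%, Bj-39: 53.80%.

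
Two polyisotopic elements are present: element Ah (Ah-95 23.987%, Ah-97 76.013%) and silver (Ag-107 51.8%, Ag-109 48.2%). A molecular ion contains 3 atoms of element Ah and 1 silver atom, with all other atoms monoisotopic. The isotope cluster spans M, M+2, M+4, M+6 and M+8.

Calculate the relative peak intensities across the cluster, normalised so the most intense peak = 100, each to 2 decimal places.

1.67 : 17.44 : 65.11 : 100.00 : 49.47

Element Ah pattern (n=3): 0.01380155 : 0.13120821 : 0.41578894 : 0.4392013
Silver pattern (n=1): 0.5180 : 0.4820
Convolve the two distributions (both contribute in 2-u steps):
  M: 0.01380155×0.5180 = 0.007149
  M+2: 0.01380155×0.4820 + 0.13120821×0.5180 = 0.074618
  M+4: 0.13120821×0.4820 + 0.41578894×0.5180 = 0.278621
  M+6: 0.41578894×0.4820 + 0.4392013×0.5180 = 0.427917
  M+8: 0.4392013×0.4820 = 0.211695
Scale to base peak (0.427917) = 100: 1.67 : 17.44 : 65.11 : 100.00 : 49.47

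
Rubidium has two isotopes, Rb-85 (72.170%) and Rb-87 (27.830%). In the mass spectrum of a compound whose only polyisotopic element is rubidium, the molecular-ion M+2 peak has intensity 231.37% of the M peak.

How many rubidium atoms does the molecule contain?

6

With n Rb atoms, P(M+2)/P(M) = C(n,1)·p^(n−1)q / p^n = n·q/p = n · 0.27830/0.72170.
n = 2.3137 × 0.72170/0.27830 = 6.00 ≈ 6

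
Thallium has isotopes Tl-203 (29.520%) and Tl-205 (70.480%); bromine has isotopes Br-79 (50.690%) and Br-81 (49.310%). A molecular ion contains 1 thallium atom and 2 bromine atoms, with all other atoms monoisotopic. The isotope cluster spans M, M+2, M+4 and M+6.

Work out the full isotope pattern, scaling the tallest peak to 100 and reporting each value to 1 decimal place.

Thallium pattern (n=1): 0.2952 : 0.7048
Bromine pattern (n=2): 0.25694761 : 0.49990478 : 0.24314761
Convolve the two distributions (both contribute in 2-u steps):
  M: 0.2952×0.25694761 = 0.075851
  M+2: 0.2952×0.49990478 + 0.7048×0.25694761 = 0.328669
  M+4: 0.2952×0.24314761 + 0.7048×0.49990478 = 0.424110
  M+6: 0.7048×0.24314761 = 0.171370
Scale to base peak (0.424110) = 100: 17.9 : 77.5 : 100.0 : 40.4

17.9 : 77.5 : 100.0 : 40.4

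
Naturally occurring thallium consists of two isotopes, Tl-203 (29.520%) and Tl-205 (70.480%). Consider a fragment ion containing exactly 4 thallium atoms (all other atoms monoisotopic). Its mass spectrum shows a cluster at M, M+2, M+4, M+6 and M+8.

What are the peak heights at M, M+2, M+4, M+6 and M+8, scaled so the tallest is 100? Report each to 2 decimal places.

1.84 : 17.54 : 62.83 : 100.00 : 59.69

Expanding (0.29520 + 0.70480)^4:
P(M) = 0.29520^4 = 0.007594
P(M+2) = 4 × 0.29520^3 × 0.70480^1 = 0.072523
P(M+4) = 6 × 0.29520^2 × 0.70480^2 = 0.259726
P(M+6) = 4 × 0.29520^1 × 0.70480^3 = 0.413403
P(M+8) = 0.70480^4 = 0.246754
The M+6 peak is largest (0.413403); scaling to 100 gives 1.84 : 17.54 : 62.83 : 100.00 : 59.69.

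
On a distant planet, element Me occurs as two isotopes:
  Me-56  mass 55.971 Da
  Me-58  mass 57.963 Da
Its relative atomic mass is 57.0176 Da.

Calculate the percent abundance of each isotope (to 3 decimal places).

Me-56: 47.460%, Me-58: 52.540%

Writing the weighted mean with unknown fraction x of Me-56:
55.971·x + 57.963·(1 − x) = 57.0176
(55.971 − 57.963)·x = 57.0176 − 57.963
x = -0.9454 / -1.992 = 0.47460 → 47.460% Me-56, 52.540% Me-58.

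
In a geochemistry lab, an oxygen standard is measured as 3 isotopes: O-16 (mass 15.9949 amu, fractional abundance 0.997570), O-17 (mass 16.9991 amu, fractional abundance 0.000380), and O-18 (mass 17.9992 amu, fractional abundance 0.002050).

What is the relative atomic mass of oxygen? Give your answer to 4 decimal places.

15.9994 amu

Average mass = Σ (abundance × isotope mass) = 0.997570 × 15.9949 + 0.000380 × 16.9991 + 0.002050 × 17.9992
= 15.95603 + 0.00646 + 0.03690 = 15.99939 amu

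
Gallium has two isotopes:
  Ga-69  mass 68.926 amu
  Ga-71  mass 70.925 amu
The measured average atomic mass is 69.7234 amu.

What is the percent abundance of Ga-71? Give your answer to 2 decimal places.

39.89%

Let x be the fractional abundance of Ga-69; then Ga-71 has abundance 1 − x.
68.926·x + 70.925·(1 − x) = 69.7234
(68.926 − 70.925)·x = 69.7234 − 70.925
x = -1.2016 / -1.999 = 0.60110 → 60.11% Ga-69, 39.89% Ga-71.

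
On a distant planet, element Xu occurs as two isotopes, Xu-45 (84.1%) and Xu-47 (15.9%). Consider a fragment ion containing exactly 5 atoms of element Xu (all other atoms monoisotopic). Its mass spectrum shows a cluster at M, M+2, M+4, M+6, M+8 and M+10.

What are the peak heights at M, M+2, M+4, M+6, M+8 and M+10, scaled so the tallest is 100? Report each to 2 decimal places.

100.00 : 94.53 : 35.74 : 6.76 : 0.64 : 0.02

The 5 Xu atoms are independent, so intensities follow the terms of (0.841 + 0.159)^5.
P(M) = 0.841^5 = 0.420707
P(M+2) = 5 × 0.841^4 × 0.159^1 = 0.397696
P(M+4) = 10 × 0.841^3 × 0.159^2 = 0.150377
P(M+6) = 10 × 0.841^2 × 0.159^3 = 0.028430
P(M+8) = 5 × 0.841^1 × 0.159^4 = 0.002688
P(M+10) = 0.159^5 = 0.000102
The M peak is largest (0.420707); scaling to 100 gives 100.00 : 94.53 : 35.74 : 6.76 : 0.64 : 0.02.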